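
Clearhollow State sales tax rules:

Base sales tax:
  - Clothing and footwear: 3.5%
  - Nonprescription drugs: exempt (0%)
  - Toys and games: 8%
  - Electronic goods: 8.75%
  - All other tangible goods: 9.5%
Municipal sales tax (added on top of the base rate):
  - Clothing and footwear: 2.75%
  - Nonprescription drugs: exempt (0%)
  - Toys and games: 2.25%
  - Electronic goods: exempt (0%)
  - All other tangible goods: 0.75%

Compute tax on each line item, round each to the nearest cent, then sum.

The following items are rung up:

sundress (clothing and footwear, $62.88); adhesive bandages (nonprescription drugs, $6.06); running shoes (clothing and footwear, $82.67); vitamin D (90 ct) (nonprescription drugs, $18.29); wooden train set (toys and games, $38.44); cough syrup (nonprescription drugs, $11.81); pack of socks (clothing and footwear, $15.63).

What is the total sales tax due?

$14.02

Sundress $62.88: clothing and footwear → 3.5% + 2.75% municipal = 6.25% → $3.93
Adhesive bandages $6.06: nonprescription drugs → 0% + 0% municipal = 0% → $0.00
Running shoes $82.67: clothing and footwear → 3.5% + 2.75% municipal = 6.25% → $5.17
Vitamin D (90 ct) $18.29: nonprescription drugs → 0% + 0% municipal = 0% → $0.00
Wooden train set $38.44: toys and games → 8% + 2.25% municipal = 10.25% → $3.94
Cough syrup $11.81: nonprescription drugs → 0% + 0% municipal = 0% → $0.00
Pack of socks $15.63: clothing and footwear → 3.5% + 2.75% municipal = 6.25% → $0.98
Total tax = $3.93 + $5.17 + $3.94 + $0.98 = $14.02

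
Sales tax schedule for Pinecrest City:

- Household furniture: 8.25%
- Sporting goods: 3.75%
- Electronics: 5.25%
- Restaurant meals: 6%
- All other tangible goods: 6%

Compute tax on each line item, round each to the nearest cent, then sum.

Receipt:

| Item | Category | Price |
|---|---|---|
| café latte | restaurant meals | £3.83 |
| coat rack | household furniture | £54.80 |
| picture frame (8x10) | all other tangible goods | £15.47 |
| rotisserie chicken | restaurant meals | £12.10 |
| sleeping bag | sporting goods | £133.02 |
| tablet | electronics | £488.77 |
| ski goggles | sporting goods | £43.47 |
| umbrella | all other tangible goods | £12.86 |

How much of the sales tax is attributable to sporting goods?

£6.62

Sleeping bag £133.02: sporting goods → 3.75% → £4.99
Ski goggles £43.47: sporting goods → 3.75% → £1.63
Tax on sporting goods = £4.99 + £1.63 = £6.62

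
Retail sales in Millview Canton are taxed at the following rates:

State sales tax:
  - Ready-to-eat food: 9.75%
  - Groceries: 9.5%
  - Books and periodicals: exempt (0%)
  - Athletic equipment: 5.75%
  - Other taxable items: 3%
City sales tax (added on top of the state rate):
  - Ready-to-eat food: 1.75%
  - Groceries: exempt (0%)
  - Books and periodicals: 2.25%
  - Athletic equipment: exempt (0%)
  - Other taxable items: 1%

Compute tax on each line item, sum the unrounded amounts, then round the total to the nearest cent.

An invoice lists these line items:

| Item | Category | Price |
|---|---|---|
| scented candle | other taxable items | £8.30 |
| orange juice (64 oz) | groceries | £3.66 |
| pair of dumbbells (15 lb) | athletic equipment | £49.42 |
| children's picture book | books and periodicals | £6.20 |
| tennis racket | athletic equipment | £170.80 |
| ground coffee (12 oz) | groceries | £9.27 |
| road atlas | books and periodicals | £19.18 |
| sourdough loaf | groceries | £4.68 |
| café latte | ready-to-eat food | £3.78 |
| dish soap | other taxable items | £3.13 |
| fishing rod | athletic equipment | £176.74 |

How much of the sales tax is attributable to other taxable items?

Scented candle £8.30: other taxable items → 3% + 1% city = 4% → £0.332
Dish soap £3.13: other taxable items → 3% + 1% city = 4% → £0.1252
Tax on other taxable items: unrounded sum = £0.4572 → £0.46

£0.46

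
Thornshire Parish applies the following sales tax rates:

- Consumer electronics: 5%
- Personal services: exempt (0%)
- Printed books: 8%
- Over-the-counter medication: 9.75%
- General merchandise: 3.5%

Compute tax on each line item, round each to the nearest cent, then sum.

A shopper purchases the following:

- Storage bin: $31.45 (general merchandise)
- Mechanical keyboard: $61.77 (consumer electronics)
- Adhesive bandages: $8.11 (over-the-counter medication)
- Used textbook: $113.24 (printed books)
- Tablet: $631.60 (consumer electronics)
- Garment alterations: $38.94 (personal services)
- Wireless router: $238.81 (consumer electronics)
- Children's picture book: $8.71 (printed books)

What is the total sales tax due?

$58.26

Storage bin $31.45: general merchandise → 3.5% → $1.10
Mechanical keyboard $61.77: consumer electronics → 5% → $3.09
Adhesive bandages $8.11: over-the-counter medication → 9.75% → $0.79
Used textbook $113.24: printed books → 8% → $9.06
Tablet $631.60: consumer electronics → 5% → $31.58
Garment alterations $38.94: personal services → 0% → $0.00
Wireless router $238.81: consumer electronics → 5% → $11.94
Children's picture book $8.71: printed books → 8% → $0.70
Total tax = $1.10 + $3.09 + $0.79 + $9.06 + $31.58 + $11.94 + $0.70 = $58.26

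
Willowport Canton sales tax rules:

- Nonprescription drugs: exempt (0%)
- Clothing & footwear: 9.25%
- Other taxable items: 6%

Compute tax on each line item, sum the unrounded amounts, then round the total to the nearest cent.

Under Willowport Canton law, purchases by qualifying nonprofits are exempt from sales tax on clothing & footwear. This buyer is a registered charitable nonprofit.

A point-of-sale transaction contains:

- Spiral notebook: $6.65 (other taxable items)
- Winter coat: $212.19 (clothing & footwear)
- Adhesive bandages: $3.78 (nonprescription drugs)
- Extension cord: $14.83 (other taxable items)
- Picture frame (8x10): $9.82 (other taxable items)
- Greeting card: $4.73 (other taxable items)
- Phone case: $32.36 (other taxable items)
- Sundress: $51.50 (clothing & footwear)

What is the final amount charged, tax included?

Spiral notebook $6.65: other taxable items → 6% → $0.399
Winter coat $212.19: clothing & footwear, buyer-exempt → 0% → $0.00
Adhesive bandages $3.78: nonprescription drugs → 0% → $0.00
Extension cord $14.83: other taxable items → 6% → $0.8898
Picture frame (8x10) $9.82: other taxable items → 6% → $0.5892
Greeting card $4.73: other taxable items → 6% → $0.2838
Phone case $32.36: other taxable items → 6% → $1.9416
Sundress $51.50: clothing & footwear, buyer-exempt → 0% → $0.00
Subtotal = $335.86; unrounded tax = $4.1034 → $4.10; total due = $339.96

$339.96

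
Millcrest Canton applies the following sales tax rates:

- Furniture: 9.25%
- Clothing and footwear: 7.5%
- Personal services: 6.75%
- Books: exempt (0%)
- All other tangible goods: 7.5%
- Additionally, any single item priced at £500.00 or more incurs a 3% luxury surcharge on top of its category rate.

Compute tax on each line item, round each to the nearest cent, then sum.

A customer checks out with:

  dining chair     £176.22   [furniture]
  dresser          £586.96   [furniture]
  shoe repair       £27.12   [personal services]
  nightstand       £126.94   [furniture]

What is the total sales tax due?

£101.77

Dining chair £176.22: furniture → 9.25% → £16.30
Dresser £586.96: furniture → 9.25% + 3% surcharge = 12.25% → £71.90
Shoe repair £27.12: personal services → 6.75% → £1.83
Nightstand £126.94: furniture → 9.25% → £11.74
Total tax = £16.30 + £71.90 + £1.83 + £11.74 = £101.77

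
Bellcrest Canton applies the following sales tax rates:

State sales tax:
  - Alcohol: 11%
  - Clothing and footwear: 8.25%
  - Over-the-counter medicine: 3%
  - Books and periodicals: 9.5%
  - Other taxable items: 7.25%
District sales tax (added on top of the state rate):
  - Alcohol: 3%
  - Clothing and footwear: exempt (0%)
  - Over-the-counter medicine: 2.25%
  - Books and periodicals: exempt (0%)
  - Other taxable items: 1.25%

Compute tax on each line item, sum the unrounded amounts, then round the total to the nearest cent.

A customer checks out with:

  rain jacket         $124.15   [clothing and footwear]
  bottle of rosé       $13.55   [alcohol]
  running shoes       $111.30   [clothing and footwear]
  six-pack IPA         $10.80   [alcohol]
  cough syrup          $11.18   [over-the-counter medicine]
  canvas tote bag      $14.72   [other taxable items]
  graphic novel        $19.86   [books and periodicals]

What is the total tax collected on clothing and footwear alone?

$19.42

Rain jacket $124.15: clothing and footwear → 8.25% + 0% district = 8.25% → $10.242375
Running shoes $111.30: clothing and footwear → 8.25% + 0% district = 8.25% → $9.18225
Tax on clothing and footwear: unrounded sum = $19.424625 → $19.42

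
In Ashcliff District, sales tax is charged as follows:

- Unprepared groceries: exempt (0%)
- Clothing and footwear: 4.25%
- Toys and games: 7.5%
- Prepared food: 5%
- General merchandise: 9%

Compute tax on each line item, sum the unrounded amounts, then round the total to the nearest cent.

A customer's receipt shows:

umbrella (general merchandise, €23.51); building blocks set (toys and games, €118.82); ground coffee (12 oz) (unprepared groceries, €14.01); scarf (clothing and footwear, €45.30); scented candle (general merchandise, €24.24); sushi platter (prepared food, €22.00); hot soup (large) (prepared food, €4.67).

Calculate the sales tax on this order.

€16.47

Umbrella €23.51: general merchandise → 9% → €2.1159
Building blocks set €118.82: toys and games → 7.5% → €8.9115
Ground coffee (12 oz) €14.01: unprepared groceries → 0% → €0.00
Scarf €45.30: clothing and footwear → 4.25% → €1.92525
Scented candle €24.24: general merchandise → 9% → €2.1816
Sushi platter €22.00: prepared food → 5% → €1.10
Hot soup (large) €4.67: prepared food → 5% → €0.2335
Unrounded tax sum = €16.46775 → €16.47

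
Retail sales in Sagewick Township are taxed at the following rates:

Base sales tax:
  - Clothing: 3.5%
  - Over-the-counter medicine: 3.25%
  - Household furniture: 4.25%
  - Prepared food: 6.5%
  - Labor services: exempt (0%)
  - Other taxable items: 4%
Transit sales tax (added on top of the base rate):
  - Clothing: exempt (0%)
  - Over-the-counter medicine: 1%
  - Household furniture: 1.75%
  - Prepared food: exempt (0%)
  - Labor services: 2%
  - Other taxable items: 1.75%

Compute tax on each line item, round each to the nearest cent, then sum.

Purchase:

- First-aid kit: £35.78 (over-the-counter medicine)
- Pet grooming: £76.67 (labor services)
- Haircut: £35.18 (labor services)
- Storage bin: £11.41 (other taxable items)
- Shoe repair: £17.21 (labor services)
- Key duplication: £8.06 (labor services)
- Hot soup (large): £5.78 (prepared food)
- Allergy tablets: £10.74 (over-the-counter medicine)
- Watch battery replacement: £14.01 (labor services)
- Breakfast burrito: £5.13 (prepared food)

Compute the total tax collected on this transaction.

£6.36

First-aid kit £35.78: over-the-counter medicine → 3.25% + 1% transit = 4.25% → £1.52
Pet grooming £76.67: labor services → 0% + 2% transit = 2% → £1.53
Haircut £35.18: labor services → 0% + 2% transit = 2% → £0.70
Storage bin £11.41: other taxable items → 4% + 1.75% transit = 5.75% → £0.66
Shoe repair £17.21: labor services → 0% + 2% transit = 2% → £0.34
Key duplication £8.06: labor services → 0% + 2% transit = 2% → £0.16
Hot soup (large) £5.78: prepared food → 6.5% + 0% transit = 6.5% → £0.38
Allergy tablets £10.74: over-the-counter medicine → 3.25% + 1% transit = 4.25% → £0.46
Watch battery replacement £14.01: labor services → 0% + 2% transit = 2% → £0.28
Breakfast burrito £5.13: prepared food → 6.5% + 0% transit = 6.5% → £0.33
Total tax = £1.52 + £1.53 + £0.70 + £0.66 + £0.34 + £0.16 + £0.38 + £0.46 + £0.28 + £0.33 = £6.36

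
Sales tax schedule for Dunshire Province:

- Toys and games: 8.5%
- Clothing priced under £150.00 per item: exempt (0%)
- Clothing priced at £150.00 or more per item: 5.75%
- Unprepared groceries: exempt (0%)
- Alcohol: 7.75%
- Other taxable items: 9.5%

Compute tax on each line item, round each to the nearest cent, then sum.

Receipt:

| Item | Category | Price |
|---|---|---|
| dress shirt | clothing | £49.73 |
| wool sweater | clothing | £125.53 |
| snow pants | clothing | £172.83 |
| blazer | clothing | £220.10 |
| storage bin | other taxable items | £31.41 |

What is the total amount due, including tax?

£625.18

Dress shirt £49.73: clothing, under £150.00 → 0% → £0.00
Wool sweater £125.53: clothing, under £150.00 → 0% → £0.00
Snow pants £172.83: clothing, £150.00 or more → 5.75% → £9.94
Blazer £220.10: clothing, £150.00 or more → 5.75% → £12.66
Storage bin £31.41: other taxable items → 9.5% → £2.98
Subtotal = £599.60; tax = £25.58; total due = £625.18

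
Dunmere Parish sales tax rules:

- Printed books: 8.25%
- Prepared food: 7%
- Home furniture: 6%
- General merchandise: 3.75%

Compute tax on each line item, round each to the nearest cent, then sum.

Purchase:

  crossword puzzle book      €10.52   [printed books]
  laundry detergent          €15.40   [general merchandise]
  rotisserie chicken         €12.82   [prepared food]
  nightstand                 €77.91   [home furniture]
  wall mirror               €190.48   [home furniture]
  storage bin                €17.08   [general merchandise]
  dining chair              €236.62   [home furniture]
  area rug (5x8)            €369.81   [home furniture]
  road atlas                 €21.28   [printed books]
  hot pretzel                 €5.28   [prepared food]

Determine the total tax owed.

Crossword puzzle book €10.52: printed books → 8.25% → €0.87
Laundry detergent €15.40: general merchandise → 3.75% → €0.58
Rotisserie chicken €12.82: prepared food → 7% → €0.90
Nightstand €77.91: home furniture → 6% → €4.67
Wall mirror €190.48: home furniture → 6% → €11.43
Storage bin €17.08: general merchandise → 3.75% → €0.64
Dining chair €236.62: home furniture → 6% → €14.20
Area rug (5x8) €369.81: home furniture → 6% → €22.19
Road atlas €21.28: printed books → 8.25% → €1.76
Hot pretzel €5.28: prepared food → 7% → €0.37
Total tax = €0.87 + €0.58 + €0.90 + €4.67 + €11.43 + €0.64 + €14.20 + €22.19 + €1.76 + €0.37 = €57.61

€57.61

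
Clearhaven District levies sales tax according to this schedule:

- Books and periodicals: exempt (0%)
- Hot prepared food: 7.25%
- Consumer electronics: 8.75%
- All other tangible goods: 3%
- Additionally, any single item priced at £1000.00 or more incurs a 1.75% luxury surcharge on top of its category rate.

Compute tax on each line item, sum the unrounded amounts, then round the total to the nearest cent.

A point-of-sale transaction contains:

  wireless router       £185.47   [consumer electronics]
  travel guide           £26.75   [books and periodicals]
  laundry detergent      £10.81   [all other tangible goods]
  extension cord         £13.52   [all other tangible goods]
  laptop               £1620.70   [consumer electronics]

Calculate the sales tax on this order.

Wireless router £185.47: consumer electronics → 8.75% → £16.228625
Travel guide £26.75: books and periodicals → 0% → £0.00
Laundry detergent £10.81: all other tangible goods → 3% → £0.3243
Extension cord £13.52: all other tangible goods → 3% → £0.4056
Laptop £1620.70: consumer electronics → 8.75% + 1.75% surcharge = 10.5% → £170.1735
Unrounded tax sum = £187.132025 → £187.13

£187.13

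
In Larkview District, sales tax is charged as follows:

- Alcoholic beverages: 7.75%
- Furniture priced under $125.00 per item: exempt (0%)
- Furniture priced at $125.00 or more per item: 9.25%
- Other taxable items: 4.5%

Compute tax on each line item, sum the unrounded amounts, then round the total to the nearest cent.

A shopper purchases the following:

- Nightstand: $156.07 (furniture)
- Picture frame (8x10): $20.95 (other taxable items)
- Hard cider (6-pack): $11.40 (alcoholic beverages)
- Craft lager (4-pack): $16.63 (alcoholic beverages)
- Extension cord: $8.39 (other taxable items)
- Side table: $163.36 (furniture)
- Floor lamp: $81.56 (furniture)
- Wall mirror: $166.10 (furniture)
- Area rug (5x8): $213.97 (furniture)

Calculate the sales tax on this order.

Nightstand $156.07: furniture, $125.00 or more → 9.25% → $14.436475
Picture frame (8x10) $20.95: other taxable items → 4.5% → $0.94275
Hard cider (6-pack) $11.40: alcoholic beverages → 7.75% → $0.8835
Craft lager (4-pack) $16.63: alcoholic beverages → 7.75% → $1.288825
Extension cord $8.39: other taxable items → 4.5% → $0.37755
Side table $163.36: furniture, $125.00 or more → 9.25% → $15.1108
Floor lamp $81.56: furniture, under $125.00 → 0% → $0.00
Wall mirror $166.10: furniture, $125.00 or more → 9.25% → $15.36425
Area rug (5x8) $213.97: furniture, $125.00 or more → 9.25% → $19.792225
Unrounded tax sum = $68.196375 → $68.20

$68.20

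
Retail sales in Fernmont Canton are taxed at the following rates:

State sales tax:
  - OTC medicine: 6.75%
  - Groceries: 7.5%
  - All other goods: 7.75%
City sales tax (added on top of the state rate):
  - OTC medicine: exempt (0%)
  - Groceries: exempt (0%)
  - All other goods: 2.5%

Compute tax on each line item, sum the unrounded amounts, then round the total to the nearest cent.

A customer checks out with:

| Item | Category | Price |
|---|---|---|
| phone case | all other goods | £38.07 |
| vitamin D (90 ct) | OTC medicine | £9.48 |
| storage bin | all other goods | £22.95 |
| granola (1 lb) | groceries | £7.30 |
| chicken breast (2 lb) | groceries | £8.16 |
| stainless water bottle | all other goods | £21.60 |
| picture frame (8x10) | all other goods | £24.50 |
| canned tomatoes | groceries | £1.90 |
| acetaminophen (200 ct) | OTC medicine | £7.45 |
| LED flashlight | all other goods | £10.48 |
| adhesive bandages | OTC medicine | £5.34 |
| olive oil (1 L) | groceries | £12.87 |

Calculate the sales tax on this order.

Phone case £38.07: all other goods → 7.75% + 2.5% city = 10.25% → £3.902175
Vitamin D (90 ct) £9.48: OTC medicine → 6.75% + 0% city = 6.75% → £0.6399
Storage bin £22.95: all other goods → 7.75% + 2.5% city = 10.25% → £2.352375
Granola (1 lb) £7.30: groceries → 7.5% + 0% city = 7.5% → £0.5475
Chicken breast (2 lb) £8.16: groceries → 7.5% + 0% city = 7.5% → £0.612
Stainless water bottle £21.60: all other goods → 7.75% + 2.5% city = 10.25% → £2.214
Picture frame (8x10) £24.50: all other goods → 7.75% + 2.5% city = 10.25% → £2.51125
Canned tomatoes £1.90: groceries → 7.5% + 0% city = 7.5% → £0.1425
Acetaminophen (200 ct) £7.45: OTC medicine → 6.75% + 0% city = 6.75% → £0.502875
LED flashlight £10.48: all other goods → 7.75% + 2.5% city = 10.25% → £1.0742
Adhesive bandages £5.34: OTC medicine → 6.75% + 0% city = 6.75% → £0.36045
Olive oil (1 L) £12.87: groceries → 7.5% + 0% city = 7.5% → £0.96525
Unrounded tax sum = £15.824475 → £15.82

£15.82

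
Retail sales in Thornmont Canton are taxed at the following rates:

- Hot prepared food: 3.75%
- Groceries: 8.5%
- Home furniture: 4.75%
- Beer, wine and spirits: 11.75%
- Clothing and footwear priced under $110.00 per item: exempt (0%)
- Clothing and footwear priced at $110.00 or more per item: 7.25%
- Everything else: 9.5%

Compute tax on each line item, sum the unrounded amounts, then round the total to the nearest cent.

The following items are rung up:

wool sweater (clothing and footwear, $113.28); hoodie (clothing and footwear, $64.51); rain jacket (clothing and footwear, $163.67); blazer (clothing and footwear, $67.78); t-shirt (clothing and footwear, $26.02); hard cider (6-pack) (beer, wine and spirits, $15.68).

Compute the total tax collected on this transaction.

Wool sweater $113.28: clothing and footwear, $110.00 or more → 7.25% → $8.2128
Hoodie $64.51: clothing and footwear, under $110.00 → 0% → $0.00
Rain jacket $163.67: clothing and footwear, $110.00 or more → 7.25% → $11.866075
Blazer $67.78: clothing and footwear, under $110.00 → 0% → $0.00
T-shirt $26.02: clothing and footwear, under $110.00 → 0% → $0.00
Hard cider (6-pack) $15.68: beer, wine and spirits → 11.75% → $1.8424
Unrounded tax sum = $21.921275 → $21.92

$21.92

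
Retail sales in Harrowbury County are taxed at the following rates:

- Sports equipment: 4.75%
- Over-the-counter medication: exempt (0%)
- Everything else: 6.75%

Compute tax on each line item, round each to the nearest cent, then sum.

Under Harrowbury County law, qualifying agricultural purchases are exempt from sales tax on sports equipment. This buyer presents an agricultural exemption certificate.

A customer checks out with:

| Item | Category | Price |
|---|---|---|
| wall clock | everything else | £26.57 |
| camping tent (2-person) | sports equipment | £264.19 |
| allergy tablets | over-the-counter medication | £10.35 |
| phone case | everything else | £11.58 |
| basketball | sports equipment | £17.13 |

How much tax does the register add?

Wall clock £26.57: everything else → 6.75% → £1.79
Camping tent (2-person) £264.19: sports equipment, buyer-exempt → 0% → £0.00
Allergy tablets £10.35: over-the-counter medication → 0% → £0.00
Phone case £11.58: everything else → 6.75% → £0.78
Basketball £17.13: sports equipment, buyer-exempt → 0% → £0.00
Total tax = £1.79 + £0.78 = £2.57

£2.57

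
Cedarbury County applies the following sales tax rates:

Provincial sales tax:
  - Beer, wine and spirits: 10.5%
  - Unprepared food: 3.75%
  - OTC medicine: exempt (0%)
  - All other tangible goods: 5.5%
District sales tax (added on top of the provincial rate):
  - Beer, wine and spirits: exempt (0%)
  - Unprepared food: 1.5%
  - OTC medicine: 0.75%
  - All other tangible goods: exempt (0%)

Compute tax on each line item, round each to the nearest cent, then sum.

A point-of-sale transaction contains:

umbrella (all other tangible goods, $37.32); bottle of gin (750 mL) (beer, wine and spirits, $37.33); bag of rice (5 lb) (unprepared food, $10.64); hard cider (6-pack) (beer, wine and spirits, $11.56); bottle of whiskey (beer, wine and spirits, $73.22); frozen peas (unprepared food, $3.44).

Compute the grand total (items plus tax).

$189.12

Umbrella $37.32: all other tangible goods → 5.5% + 0% district = 5.5% → $2.05
Bottle of gin (750 mL) $37.33: beer, wine and spirits → 10.5% + 0% district = 10.5% → $3.92
Bag of rice (5 lb) $10.64: unprepared food → 3.75% + 1.5% district = 5.25% → $0.56
Hard cider (6-pack) $11.56: beer, wine and spirits → 10.5% + 0% district = 10.5% → $1.21
Bottle of whiskey $73.22: beer, wine and spirits → 10.5% + 0% district = 10.5% → $7.69
Frozen peas $3.44: unprepared food → 3.75% + 1.5% district = 5.25% → $0.18
Subtotal = $173.51; tax = $15.61; total due = $189.12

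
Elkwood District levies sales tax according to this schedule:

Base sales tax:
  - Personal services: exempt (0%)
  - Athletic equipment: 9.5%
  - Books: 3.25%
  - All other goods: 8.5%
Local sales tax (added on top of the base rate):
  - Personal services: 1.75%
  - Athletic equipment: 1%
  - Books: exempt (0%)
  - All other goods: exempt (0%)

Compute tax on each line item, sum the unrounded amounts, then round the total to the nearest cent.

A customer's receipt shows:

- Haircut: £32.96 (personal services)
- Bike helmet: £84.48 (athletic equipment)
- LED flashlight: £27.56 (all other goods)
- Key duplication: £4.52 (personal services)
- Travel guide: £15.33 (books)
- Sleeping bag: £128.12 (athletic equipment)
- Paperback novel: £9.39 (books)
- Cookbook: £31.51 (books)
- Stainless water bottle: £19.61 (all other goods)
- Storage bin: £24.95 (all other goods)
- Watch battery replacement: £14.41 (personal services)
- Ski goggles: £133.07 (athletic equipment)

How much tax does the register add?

Haircut £32.96: personal services → 0% + 1.75% local = 1.75% → £0.5768
Bike helmet £84.48: athletic equipment → 9.5% + 1% local = 10.5% → £8.8704
LED flashlight £27.56: all other goods → 8.5% + 0% local = 8.5% → £2.3426
Key duplication £4.52: personal services → 0% + 1.75% local = 1.75% → £0.0791
Travel guide £15.33: books → 3.25% + 0% local = 3.25% → £0.498225
Sleeping bag £128.12: athletic equipment → 9.5% + 1% local = 10.5% → £13.4526
Paperback novel £9.39: books → 3.25% + 0% local = 3.25% → £0.305175
Cookbook £31.51: books → 3.25% + 0% local = 3.25% → £1.024075
Stainless water bottle £19.61: all other goods → 8.5% + 0% local = 8.5% → £1.66685
Storage bin £24.95: all other goods → 8.5% + 0% local = 8.5% → £2.12075
Watch battery replacement £14.41: personal services → 0% + 1.75% local = 1.75% → £0.252175
Ski goggles £133.07: athletic equipment → 9.5% + 1% local = 10.5% → £13.97235
Unrounded tax sum = £45.1611 → £45.16

£45.16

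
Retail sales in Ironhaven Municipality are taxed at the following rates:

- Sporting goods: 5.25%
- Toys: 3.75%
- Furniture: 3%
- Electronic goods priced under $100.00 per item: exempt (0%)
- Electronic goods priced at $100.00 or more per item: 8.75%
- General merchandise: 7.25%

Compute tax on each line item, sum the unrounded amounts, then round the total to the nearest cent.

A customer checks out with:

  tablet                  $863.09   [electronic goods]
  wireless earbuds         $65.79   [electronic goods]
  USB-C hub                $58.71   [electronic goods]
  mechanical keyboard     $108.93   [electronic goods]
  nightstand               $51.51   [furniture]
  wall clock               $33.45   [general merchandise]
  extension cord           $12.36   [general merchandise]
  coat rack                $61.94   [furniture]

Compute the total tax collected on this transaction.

Tablet $863.09: electronic goods, $100.00 or more → 8.75% → $75.520375
Wireless earbuds $65.79: electronic goods, under $100.00 → 0% → $0.00
USB-C hub $58.71: electronic goods, under $100.00 → 0% → $0.00
Mechanical keyboard $108.93: electronic goods, $100.00 or more → 8.75% → $9.531375
Nightstand $51.51: furniture → 3% → $1.5453
Wall clock $33.45: general merchandise → 7.25% → $2.425125
Extension cord $12.36: general merchandise → 7.25% → $0.8961
Coat rack $61.94: furniture → 3% → $1.8582
Unrounded tax sum = $91.776475 → $91.78

$91.78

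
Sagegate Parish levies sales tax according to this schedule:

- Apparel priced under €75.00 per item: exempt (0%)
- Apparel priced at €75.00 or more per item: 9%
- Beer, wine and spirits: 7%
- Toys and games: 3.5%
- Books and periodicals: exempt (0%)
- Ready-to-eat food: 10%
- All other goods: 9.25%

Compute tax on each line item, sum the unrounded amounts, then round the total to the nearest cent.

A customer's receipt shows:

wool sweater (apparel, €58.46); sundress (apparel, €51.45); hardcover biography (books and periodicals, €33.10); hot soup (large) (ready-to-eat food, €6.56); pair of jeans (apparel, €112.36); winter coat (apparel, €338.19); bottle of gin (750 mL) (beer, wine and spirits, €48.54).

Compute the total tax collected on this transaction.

€44.60

Wool sweater €58.46: apparel, under €75.00 → 0% → €0.00
Sundress €51.45: apparel, under €75.00 → 0% → €0.00
Hardcover biography €33.10: books and periodicals → 0% → €0.00
Hot soup (large) €6.56: ready-to-eat food → 10% → €0.656
Pair of jeans €112.36: apparel, €75.00 or more → 9% → €10.1124
Winter coat €338.19: apparel, €75.00 or more → 9% → €30.4371
Bottle of gin (750 mL) €48.54: beer, wine and spirits → 7% → €3.3978
Unrounded tax sum = €44.6033 → €44.60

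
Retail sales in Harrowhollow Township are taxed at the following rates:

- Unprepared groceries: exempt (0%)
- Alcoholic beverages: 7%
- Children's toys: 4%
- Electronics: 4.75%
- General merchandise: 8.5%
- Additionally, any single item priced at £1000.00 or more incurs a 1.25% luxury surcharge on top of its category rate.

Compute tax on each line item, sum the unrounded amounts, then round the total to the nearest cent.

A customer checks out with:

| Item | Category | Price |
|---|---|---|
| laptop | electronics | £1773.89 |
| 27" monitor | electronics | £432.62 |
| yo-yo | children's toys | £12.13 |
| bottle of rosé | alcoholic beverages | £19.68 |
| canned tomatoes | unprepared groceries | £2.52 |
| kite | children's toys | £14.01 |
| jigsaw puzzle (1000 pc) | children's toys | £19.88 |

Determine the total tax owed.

Laptop £1773.89: electronics → 4.75% + 1.25% surcharge = 6% → £106.4334
27" monitor £432.62: electronics → 4.75% → £20.54945
Yo-yo £12.13: children's toys → 4% → £0.4852
Bottle of rosé £19.68: alcoholic beverages → 7% → £1.3776
Canned tomatoes £2.52: unprepared groceries → 0% → £0.00
Kite £14.01: children's toys → 4% → £0.5604
Jigsaw puzzle (1000 pc) £19.88: children's toys → 4% → £0.7952
Unrounded tax sum = £130.20125 → £130.20

£130.20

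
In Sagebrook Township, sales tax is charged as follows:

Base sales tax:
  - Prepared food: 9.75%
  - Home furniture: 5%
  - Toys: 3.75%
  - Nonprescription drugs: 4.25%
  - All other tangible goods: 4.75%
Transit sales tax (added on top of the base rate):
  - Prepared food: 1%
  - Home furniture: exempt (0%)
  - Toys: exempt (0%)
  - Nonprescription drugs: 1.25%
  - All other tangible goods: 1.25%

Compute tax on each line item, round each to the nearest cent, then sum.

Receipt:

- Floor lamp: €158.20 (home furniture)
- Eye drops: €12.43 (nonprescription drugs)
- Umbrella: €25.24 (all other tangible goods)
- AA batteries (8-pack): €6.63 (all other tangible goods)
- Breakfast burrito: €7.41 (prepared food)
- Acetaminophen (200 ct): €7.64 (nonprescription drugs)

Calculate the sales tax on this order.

Floor lamp €158.20: home furniture → 5% + 0% transit = 5% → €7.91
Eye drops €12.43: nonprescription drugs → 4.25% + 1.25% transit = 5.5% → €0.68
Umbrella €25.24: all other tangible goods → 4.75% + 1.25% transit = 6% → €1.51
AA batteries (8-pack) €6.63: all other tangible goods → 4.75% + 1.25% transit = 6% → €0.40
Breakfast burrito €7.41: prepared food → 9.75% + 1% transit = 10.75% → €0.80
Acetaminophen (200 ct) €7.64: nonprescription drugs → 4.25% + 1.25% transit = 5.5% → €0.42
Total tax = €7.91 + €0.68 + €1.51 + €0.40 + €0.80 + €0.42 = €11.72

€11.72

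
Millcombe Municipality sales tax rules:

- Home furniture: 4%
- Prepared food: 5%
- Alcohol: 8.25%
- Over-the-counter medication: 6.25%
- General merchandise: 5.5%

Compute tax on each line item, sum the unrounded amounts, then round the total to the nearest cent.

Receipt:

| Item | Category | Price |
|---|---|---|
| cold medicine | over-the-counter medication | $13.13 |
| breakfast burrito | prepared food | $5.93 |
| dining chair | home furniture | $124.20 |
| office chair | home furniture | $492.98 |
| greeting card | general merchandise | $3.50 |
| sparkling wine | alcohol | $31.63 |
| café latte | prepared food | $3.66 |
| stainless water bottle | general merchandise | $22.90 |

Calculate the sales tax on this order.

$30.05

Cold medicine $13.13: over-the-counter medication → 6.25% → $0.820625
Breakfast burrito $5.93: prepared food → 5% → $0.2965
Dining chair $124.20: home furniture → 4% → $4.968
Office chair $492.98: home furniture → 4% → $19.7192
Greeting card $3.50: general merchandise → 5.5% → $0.1925
Sparkling wine $31.63: alcohol → 8.25% → $2.609475
Café latte $3.66: prepared food → 5% → $0.183
Stainless water bottle $22.90: general merchandise → 5.5% → $1.2595
Unrounded tax sum = $30.0488 → $30.05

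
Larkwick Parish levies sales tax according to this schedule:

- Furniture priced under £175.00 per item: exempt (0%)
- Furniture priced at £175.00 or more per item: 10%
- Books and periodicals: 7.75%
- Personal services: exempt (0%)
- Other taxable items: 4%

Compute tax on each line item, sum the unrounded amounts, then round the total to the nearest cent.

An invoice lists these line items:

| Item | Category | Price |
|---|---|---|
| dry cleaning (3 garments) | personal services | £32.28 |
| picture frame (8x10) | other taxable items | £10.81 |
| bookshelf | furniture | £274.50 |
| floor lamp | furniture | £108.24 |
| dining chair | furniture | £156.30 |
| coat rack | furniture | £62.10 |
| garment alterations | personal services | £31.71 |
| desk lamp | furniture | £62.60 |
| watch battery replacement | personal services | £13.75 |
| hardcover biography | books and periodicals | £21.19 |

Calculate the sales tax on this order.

£29.52

Dry cleaning (3 garments) £32.28: personal services → 0% → £0.00
Picture frame (8x10) £10.81: other taxable items → 4% → £0.4324
Bookshelf £274.50: furniture, £175.00 or more → 10% → £27.45
Floor lamp £108.24: furniture, under £175.00 → 0% → £0.00
Dining chair £156.30: furniture, under £175.00 → 0% → £0.00
Coat rack £62.10: furniture, under £175.00 → 0% → £0.00
Garment alterations £31.71: personal services → 0% → £0.00
Desk lamp £62.60: furniture, under £175.00 → 0% → £0.00
Watch battery replacement £13.75: personal services → 0% → £0.00
Hardcover biography £21.19: books and periodicals → 7.75% → £1.642225
Unrounded tax sum = £29.524625 → £29.52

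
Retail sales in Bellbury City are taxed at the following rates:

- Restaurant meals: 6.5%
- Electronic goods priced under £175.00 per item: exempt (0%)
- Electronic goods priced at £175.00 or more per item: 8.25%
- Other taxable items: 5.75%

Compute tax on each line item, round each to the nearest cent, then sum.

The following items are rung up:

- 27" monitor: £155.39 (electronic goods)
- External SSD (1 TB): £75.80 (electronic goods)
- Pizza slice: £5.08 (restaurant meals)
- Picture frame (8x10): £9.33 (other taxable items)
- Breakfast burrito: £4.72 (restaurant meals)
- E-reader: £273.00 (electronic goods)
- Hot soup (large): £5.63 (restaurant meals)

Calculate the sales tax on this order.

£24.07

27" monitor £155.39: electronic goods, under £175.00 → 0% → £0.00
External SSD (1 TB) £75.80: electronic goods, under £175.00 → 0% → £0.00
Pizza slice £5.08: restaurant meals → 6.5% → £0.33
Picture frame (8x10) £9.33: other taxable items → 5.75% → £0.54
Breakfast burrito £4.72: restaurant meals → 6.5% → £0.31
E-reader £273.00: electronic goods, £175.00 or more → 8.25% → £22.52
Hot soup (large) £5.63: restaurant meals → 6.5% → £0.37
Total tax = £0.33 + £0.54 + £0.31 + £22.52 + £0.37 = £24.07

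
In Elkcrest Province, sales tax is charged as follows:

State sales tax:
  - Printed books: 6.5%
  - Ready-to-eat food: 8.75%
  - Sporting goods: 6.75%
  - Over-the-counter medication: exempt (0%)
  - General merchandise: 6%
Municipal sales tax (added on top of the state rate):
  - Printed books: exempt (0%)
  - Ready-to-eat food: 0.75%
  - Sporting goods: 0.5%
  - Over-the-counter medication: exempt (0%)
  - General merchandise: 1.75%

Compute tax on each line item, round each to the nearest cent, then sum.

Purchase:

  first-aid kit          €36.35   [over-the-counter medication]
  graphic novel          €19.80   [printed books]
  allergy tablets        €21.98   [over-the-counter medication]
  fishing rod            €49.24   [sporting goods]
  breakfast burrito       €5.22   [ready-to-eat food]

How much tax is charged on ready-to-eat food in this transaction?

€0.50

Breakfast burrito €5.22: ready-to-eat food → 8.75% + 0.75% municipal = 9.5% → €0.50
Tax on ready-to-eat food = €0.50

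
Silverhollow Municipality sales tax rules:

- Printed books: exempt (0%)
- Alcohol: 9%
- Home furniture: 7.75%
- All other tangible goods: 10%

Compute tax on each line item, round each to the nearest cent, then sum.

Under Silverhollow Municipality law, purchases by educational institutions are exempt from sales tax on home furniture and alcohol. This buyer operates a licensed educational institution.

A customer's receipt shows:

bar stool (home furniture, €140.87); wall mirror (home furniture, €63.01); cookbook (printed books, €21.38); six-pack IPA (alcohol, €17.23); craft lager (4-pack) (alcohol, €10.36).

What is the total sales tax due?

€0.00

Bar stool €140.87: home furniture, buyer-exempt → 0% → €0.00
Wall mirror €63.01: home furniture, buyer-exempt → 0% → €0.00
Cookbook €21.38: printed books → 0% → €0.00
Six-pack IPA €17.23: alcohol, buyer-exempt → 0% → €0.00
Craft lager (4-pack) €10.36: alcohol, buyer-exempt → 0% → €0.00
Total tax = €0.00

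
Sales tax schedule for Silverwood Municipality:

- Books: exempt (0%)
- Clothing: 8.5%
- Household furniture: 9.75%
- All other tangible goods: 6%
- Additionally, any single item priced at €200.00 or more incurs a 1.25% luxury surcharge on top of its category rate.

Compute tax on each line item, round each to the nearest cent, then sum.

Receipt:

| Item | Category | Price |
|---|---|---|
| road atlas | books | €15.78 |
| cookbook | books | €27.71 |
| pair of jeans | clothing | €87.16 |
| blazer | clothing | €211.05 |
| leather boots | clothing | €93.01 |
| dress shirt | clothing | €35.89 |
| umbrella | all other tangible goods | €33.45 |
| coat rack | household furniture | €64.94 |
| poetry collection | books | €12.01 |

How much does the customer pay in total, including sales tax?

€628.29

Road atlas €15.78: books → 0% → €0.00
Cookbook €27.71: books → 0% → €0.00
Pair of jeans €87.16: clothing → 8.5% → €7.41
Blazer €211.05: clothing → 8.5% + 1.25% surcharge = 9.75% → €20.58
Leather boots €93.01: clothing → 8.5% → €7.91
Dress shirt €35.89: clothing → 8.5% → €3.05
Umbrella €33.45: all other tangible goods → 6% → €2.01
Coat rack €64.94: household furniture → 9.75% → €6.33
Poetry collection €12.01: books → 0% → €0.00
Subtotal = €581.00; tax = €47.29; total due = €628.29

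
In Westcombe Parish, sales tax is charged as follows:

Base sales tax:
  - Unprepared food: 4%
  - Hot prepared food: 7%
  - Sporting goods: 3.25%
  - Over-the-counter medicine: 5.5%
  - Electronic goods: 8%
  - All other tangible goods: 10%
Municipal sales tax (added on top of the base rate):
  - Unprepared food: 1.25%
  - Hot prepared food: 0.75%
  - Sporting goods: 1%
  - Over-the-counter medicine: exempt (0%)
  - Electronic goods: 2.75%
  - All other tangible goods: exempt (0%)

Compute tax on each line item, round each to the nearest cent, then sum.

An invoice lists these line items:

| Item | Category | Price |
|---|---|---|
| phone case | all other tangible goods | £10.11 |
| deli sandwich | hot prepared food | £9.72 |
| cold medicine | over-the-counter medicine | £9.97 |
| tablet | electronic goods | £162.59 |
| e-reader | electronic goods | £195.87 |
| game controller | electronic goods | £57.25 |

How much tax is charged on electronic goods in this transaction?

Tablet £162.59: electronic goods → 8% + 2.75% municipal = 10.75% → £17.48
E-reader £195.87: electronic goods → 8% + 2.75% municipal = 10.75% → £21.06
Game controller £57.25: electronic goods → 8% + 2.75% municipal = 10.75% → £6.15
Tax on electronic goods = £17.48 + £21.06 + £6.15 = £44.69

£44.69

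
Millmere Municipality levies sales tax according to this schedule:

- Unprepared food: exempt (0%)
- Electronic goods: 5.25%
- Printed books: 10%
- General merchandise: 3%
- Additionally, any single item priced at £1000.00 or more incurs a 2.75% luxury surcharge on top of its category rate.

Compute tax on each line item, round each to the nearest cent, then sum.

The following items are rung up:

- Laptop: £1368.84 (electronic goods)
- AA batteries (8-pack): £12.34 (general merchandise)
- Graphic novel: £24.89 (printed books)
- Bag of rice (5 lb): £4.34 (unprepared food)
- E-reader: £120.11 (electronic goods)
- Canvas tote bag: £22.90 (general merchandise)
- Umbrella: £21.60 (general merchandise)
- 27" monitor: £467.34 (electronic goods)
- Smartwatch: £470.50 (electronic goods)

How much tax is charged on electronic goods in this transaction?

Laptop £1368.84: electronic goods → 5.25% + 2.75% surcharge = 8% → £109.51
E-reader £120.11: electronic goods → 5.25% → £6.31
27" monitor £467.34: electronic goods → 5.25% → £24.54
Smartwatch £470.50: electronic goods → 5.25% → £24.70
Tax on electronic goods = £109.51 + £6.31 + £24.54 + £24.70 = £165.06

£165.06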